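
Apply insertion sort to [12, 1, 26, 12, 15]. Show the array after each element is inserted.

First element 12 is already 'sorted'
Insert 1: shifted 1 elements -> [1, 12, 26, 12, 15]
Insert 26: shifted 0 elements -> [1, 12, 26, 12, 15]
Insert 12: shifted 1 elements -> [1, 12, 12, 26, 15]
Insert 15: shifted 1 elements -> [1, 12, 12, 15, 26]


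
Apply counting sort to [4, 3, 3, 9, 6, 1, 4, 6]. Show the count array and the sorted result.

Count array: [0, 1, 0, 2, 2, 0, 2, 0, 0, 1]
(count[i] = number of elements equal to i)
Cumulative count: [0, 1, 1, 3, 5, 5, 7, 7, 7, 8]
Sorted: [1, 3, 3, 4, 4, 6, 6, 9]


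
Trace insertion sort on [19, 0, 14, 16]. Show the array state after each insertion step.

First element 19 is already 'sorted'
Insert 0: shifted 1 elements -> [0, 19, 14, 16]
Insert 14: shifted 1 elements -> [0, 14, 19, 16]
Insert 16: shifted 1 elements -> [0, 14, 16, 19]


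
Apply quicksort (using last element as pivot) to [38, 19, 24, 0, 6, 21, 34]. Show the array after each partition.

Partition 1: pivot=34 at index 5 -> [19, 24, 0, 6, 21, 34, 38]
Partition 2: pivot=21 at index 3 -> [19, 0, 6, 21, 24, 34, 38]
Partition 3: pivot=6 at index 1 -> [0, 6, 19, 21, 24, 34, 38]


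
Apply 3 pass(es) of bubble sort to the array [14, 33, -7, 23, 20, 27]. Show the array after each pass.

After pass 1: [14, -7, 23, 20, 27, 33] (4 swaps)
After pass 2: [-7, 14, 20, 23, 27, 33] (2 swaps)
After pass 3: [-7, 14, 20, 23, 27, 33] (0 swaps)
Total swaps: 6


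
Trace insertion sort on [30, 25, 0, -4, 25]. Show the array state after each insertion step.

First element 30 is already 'sorted'
Insert 25: shifted 1 elements -> [25, 30, 0, -4, 25]
Insert 0: shifted 2 elements -> [0, 25, 30, -4, 25]
Insert -4: shifted 3 elements -> [-4, 0, 25, 30, 25]
Insert 25: shifted 1 elements -> [-4, 0, 25, 25, 30]


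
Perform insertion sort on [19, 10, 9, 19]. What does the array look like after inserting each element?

First element 19 is already 'sorted'
Insert 10: shifted 1 elements -> [10, 19, 9, 19]
Insert 9: shifted 2 elements -> [9, 10, 19, 19]
Insert 19: shifted 0 elements -> [9, 10, 19, 19]


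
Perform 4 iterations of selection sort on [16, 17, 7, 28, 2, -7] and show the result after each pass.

Pass 1: Select minimum -7 at index 5, swap -> [-7, 17, 7, 28, 2, 16]
Pass 2: Select minimum 2 at index 4, swap -> [-7, 2, 7, 28, 17, 16]
Pass 3: Select minimum 7 at index 2, swap -> [-7, 2, 7, 28, 17, 16]
Pass 4: Select minimum 16 at index 5, swap -> [-7, 2, 7, 16, 17, 28]


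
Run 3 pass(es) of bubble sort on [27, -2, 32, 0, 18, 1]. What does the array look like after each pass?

After pass 1: [-2, 27, 0, 18, 1, 32] (4 swaps)
After pass 2: [-2, 0, 18, 1, 27, 32] (3 swaps)
After pass 3: [-2, 0, 1, 18, 27, 32] (1 swaps)
Total swaps: 8


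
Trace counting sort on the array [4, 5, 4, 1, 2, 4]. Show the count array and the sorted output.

Count array: [0, 1, 1, 0, 3, 1]
(count[i] = number of elements equal to i)
Cumulative count: [0, 1, 2, 2, 5, 6]
Sorted: [1, 2, 4, 4, 4, 5]


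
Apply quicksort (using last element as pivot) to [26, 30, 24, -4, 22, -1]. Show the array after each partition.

Partition 1: pivot=-1 at index 1 -> [-4, -1, 24, 26, 22, 30]
Partition 2: pivot=30 at index 5 -> [-4, -1, 24, 26, 22, 30]
Partition 3: pivot=22 at index 2 -> [-4, -1, 22, 26, 24, 30]
Partition 4: pivot=24 at index 3 -> [-4, -1, 22, 24, 26, 30]


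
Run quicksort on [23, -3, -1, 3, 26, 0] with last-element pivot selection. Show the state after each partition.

Partition 1: pivot=0 at index 2 -> [-3, -1, 0, 3, 26, 23]
Partition 2: pivot=-1 at index 1 -> [-3, -1, 0, 3, 26, 23]
Partition 3: pivot=23 at index 4 -> [-3, -1, 0, 3, 23, 26]


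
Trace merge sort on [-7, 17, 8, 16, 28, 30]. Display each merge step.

Divide and conquer:
  Merge [17] + [8] -> [8, 17]
  Merge [-7] + [8, 17] -> [-7, 8, 17]
  Merge [28] + [30] -> [28, 30]
  Merge [16] + [28, 30] -> [16, 28, 30]
  Merge [-7, 8, 17] + [16, 28, 30] -> [-7, 8, 16, 17, 28, 30]


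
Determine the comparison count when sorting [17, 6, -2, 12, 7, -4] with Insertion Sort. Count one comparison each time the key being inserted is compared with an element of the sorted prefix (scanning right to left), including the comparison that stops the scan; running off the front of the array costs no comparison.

Insert 6: 17 > 6 (shift), reached front = 1 comparison(s) -> [6, 17, -2, 12, 7, -4]
Insert -2: 17 > -2 (shift), 6 > -2 (shift), reached front = 2 comparison(s) -> [-2, 6, 17, 12, 7, -4]
Insert 12: 17 > 12 (shift), 6 <= 12 (stop) = 2 comparison(s) -> [-2, 6, 12, 17, 7, -4]
Insert 7: 17 > 7 (shift), 12 > 7 (shift), 6 <= 7 (stop) = 3 comparison(s) -> [-2, 6, 7, 12, 17, -4]
Insert -4: 17 > -4 (shift), 12 > -4 (shift), 7 > -4 (shift), 6 > -4 (shift), -2 > -4 (shift), reached front = 5 comparison(s) -> [-4, -2, 6, 7, 12, 17]
Total comparisons: 1 + 2 + 2 + 3 + 5 = 13


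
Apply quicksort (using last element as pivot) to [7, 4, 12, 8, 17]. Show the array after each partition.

Partition 1: pivot=17 at index 4 -> [7, 4, 12, 8, 17]
Partition 2: pivot=8 at index 2 -> [7, 4, 8, 12, 17]
Partition 3: pivot=4 at index 0 -> [4, 7, 8, 12, 17]


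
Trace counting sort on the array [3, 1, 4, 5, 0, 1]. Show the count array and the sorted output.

Count array: [1, 2, 0, 1, 1, 1]
(count[i] = number of elements equal to i)
Cumulative count: [1, 3, 3, 4, 5, 6]
Sorted: [0, 1, 1, 3, 4, 5]


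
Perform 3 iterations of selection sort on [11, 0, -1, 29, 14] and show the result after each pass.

Pass 1: Select minimum -1 at index 2, swap -> [-1, 0, 11, 29, 14]
Pass 2: Select minimum 0 at index 1, swap -> [-1, 0, 11, 29, 14]
Pass 3: Select minimum 11 at index 2, swap -> [-1, 0, 11, 29, 14]


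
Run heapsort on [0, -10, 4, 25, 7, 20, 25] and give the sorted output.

Build heap: [25, 7, 25, -10, 0, 20, 4]
Extract 25: [25, 7, 20, -10, 0, 4, 25]
Extract 25: [20, 7, 4, -10, 0, 25, 25]
Extract 20: [7, 0, 4, -10, 20, 25, 25]
Extract 7: [4, 0, -10, 7, 20, 25, 25]
Extract 4: [0, -10, 4, 7, 20, 25, 25]
Extract 0: [-10, 0, 4, 7, 20, 25, 25]


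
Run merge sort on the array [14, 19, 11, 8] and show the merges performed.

Divide and conquer:
  Merge [14] + [19] -> [14, 19]
  Merge [11] + [8] -> [8, 11]
  Merge [14, 19] + [8, 11] -> [8, 11, 14, 19]


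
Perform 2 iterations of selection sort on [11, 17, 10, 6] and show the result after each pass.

Pass 1: Select minimum 6 at index 3, swap -> [6, 17, 10, 11]
Pass 2: Select minimum 10 at index 2, swap -> [6, 10, 17, 11]


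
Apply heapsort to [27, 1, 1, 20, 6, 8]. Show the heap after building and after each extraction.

Build heap: [27, 20, 8, 1, 6, 1]
Extract 27: [20, 6, 8, 1, 1, 27]
Extract 20: [8, 6, 1, 1, 20, 27]
Extract 8: [6, 1, 1, 8, 20, 27]
Extract 6: [1, 1, 6, 8, 20, 27]
Extract 1: [1, 1, 6, 8, 20, 27]


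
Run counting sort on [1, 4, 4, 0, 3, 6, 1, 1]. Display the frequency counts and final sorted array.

Count array: [1, 3, 0, 1, 2, 0, 1]
(count[i] = number of elements equal to i)
Cumulative count: [1, 4, 4, 5, 7, 7, 8]
Sorted: [0, 1, 1, 1, 3, 4, 4, 6]


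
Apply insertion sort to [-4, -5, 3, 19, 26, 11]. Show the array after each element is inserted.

First element -4 is already 'sorted'
Insert -5: shifted 1 elements -> [-5, -4, 3, 19, 26, 11]
Insert 3: shifted 0 elements -> [-5, -4, 3, 19, 26, 11]
Insert 19: shifted 0 elements -> [-5, -4, 3, 19, 26, 11]
Insert 26: shifted 0 elements -> [-5, -4, 3, 19, 26, 11]
Insert 11: shifted 2 elements -> [-5, -4, 3, 11, 19, 26]


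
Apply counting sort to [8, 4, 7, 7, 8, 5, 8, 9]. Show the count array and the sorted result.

Count array: [0, 0, 0, 0, 1, 1, 0, 2, 3, 1]
(count[i] = number of elements equal to i)
Cumulative count: [0, 0, 0, 0, 1, 2, 2, 4, 7, 8]
Sorted: [4, 5, 7, 7, 8, 8, 8, 9]


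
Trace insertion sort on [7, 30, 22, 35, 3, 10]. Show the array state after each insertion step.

First element 7 is already 'sorted'
Insert 30: shifted 0 elements -> [7, 30, 22, 35, 3, 10]
Insert 22: shifted 1 elements -> [7, 22, 30, 35, 3, 10]
Insert 35: shifted 0 elements -> [7, 22, 30, 35, 3, 10]
Insert 3: shifted 4 elements -> [3, 7, 22, 30, 35, 10]
Insert 10: shifted 3 elements -> [3, 7, 10, 22, 30, 35]


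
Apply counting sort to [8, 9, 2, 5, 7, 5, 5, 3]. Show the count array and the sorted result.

Count array: [0, 0, 1, 1, 0, 3, 0, 1, 1, 1]
(count[i] = number of elements equal to i)
Cumulative count: [0, 0, 1, 2, 2, 5, 5, 6, 7, 8]
Sorted: [2, 3, 5, 5, 5, 7, 8, 9]


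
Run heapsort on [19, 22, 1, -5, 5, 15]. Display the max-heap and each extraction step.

Build heap: [22, 19, 15, -5, 5, 1]
Extract 22: [19, 5, 15, -5, 1, 22]
Extract 19: [15, 5, 1, -5, 19, 22]
Extract 15: [5, -5, 1, 15, 19, 22]
Extract 5: [1, -5, 5, 15, 19, 22]
Extract 1: [-5, 1, 5, 15, 19, 22]


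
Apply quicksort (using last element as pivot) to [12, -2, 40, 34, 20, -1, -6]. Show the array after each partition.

Partition 1: pivot=-6 at index 0 -> [-6, -2, 40, 34, 20, -1, 12]
Partition 2: pivot=12 at index 3 -> [-6, -2, -1, 12, 20, 40, 34]
Partition 3: pivot=-1 at index 2 -> [-6, -2, -1, 12, 20, 40, 34]
Partition 4: pivot=34 at index 5 -> [-6, -2, -1, 12, 20, 34, 40]


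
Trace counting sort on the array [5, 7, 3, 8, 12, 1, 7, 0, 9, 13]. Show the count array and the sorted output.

Count array: [1, 1, 0, 1, 0, 1, 0, 2, 1, 1, 0, 0, 1, 1]
(count[i] = number of elements equal to i)
Cumulative count: [1, 2, 2, 3, 3, 4, 4, 6, 7, 8, 8, 8, 9, 10]
Sorted: [0, 1, 3, 5, 7, 7, 8, 9, 12, 13]


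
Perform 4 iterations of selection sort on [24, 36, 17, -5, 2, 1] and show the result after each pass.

Pass 1: Select minimum -5 at index 3, swap -> [-5, 36, 17, 24, 2, 1]
Pass 2: Select minimum 1 at index 5, swap -> [-5, 1, 17, 24, 2, 36]
Pass 3: Select minimum 2 at index 4, swap -> [-5, 1, 2, 24, 17, 36]
Pass 4: Select minimum 17 at index 4, swap -> [-5, 1, 2, 17, 24, 36]


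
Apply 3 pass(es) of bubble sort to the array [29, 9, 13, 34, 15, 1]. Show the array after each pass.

After pass 1: [9, 13, 29, 15, 1, 34] (4 swaps)
After pass 2: [9, 13, 15, 1, 29, 34] (2 swaps)
After pass 3: [9, 13, 1, 15, 29, 34] (1 swaps)
Total swaps: 7


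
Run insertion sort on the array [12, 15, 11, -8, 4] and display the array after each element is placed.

First element 12 is already 'sorted'
Insert 15: shifted 0 elements -> [12, 15, 11, -8, 4]
Insert 11: shifted 2 elements -> [11, 12, 15, -8, 4]
Insert -8: shifted 3 elements -> [-8, 11, 12, 15, 4]
Insert 4: shifted 3 elements -> [-8, 4, 11, 12, 15]


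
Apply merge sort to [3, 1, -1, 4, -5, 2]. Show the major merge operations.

Divide and conquer:
  Merge [1] + [-1] -> [-1, 1]
  Merge [3] + [-1, 1] -> [-1, 1, 3]
  Merge [-5] + [2] -> [-5, 2]
  Merge [4] + [-5, 2] -> [-5, 2, 4]
  Merge [-1, 1, 3] + [-5, 2, 4] -> [-5, -1, 1, 2, 3, 4]


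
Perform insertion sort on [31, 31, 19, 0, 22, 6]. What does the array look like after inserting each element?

First element 31 is already 'sorted'
Insert 31: shifted 0 elements -> [31, 31, 19, 0, 22, 6]
Insert 19: shifted 2 elements -> [19, 31, 31, 0, 22, 6]
Insert 0: shifted 3 elements -> [0, 19, 31, 31, 22, 6]
Insert 22: shifted 2 elements -> [0, 19, 22, 31, 31, 6]
Insert 6: shifted 4 elements -> [0, 6, 19, 22, 31, 31]


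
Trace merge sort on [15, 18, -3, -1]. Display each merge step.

Divide and conquer:
  Merge [15] + [18] -> [15, 18]
  Merge [-3] + [-1] -> [-3, -1]
  Merge [15, 18] + [-3, -1] -> [-3, -1, 15, 18]


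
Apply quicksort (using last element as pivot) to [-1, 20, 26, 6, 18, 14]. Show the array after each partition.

Partition 1: pivot=14 at index 2 -> [-1, 6, 14, 20, 18, 26]
Partition 2: pivot=6 at index 1 -> [-1, 6, 14, 20, 18, 26]
Partition 3: pivot=26 at index 5 -> [-1, 6, 14, 20, 18, 26]
Partition 4: pivot=18 at index 3 -> [-1, 6, 14, 18, 20, 26]


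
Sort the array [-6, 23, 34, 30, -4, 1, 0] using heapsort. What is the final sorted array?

Build heap: [34, 30, 1, 23, -4, -6, 0]
Extract 34: [30, 23, 1, 0, -4, -6, 34]
Extract 30: [23, 0, 1, -6, -4, 30, 34]
Extract 23: [1, 0, -4, -6, 23, 30, 34]
Extract 1: [0, -6, -4, 1, 23, 30, 34]
Extract 0: [-4, -6, 0, 1, 23, 30, 34]
Extract -4: [-6, -4, 0, 1, 23, 30, 34]


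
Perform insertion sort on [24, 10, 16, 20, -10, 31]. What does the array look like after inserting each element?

First element 24 is already 'sorted'
Insert 10: shifted 1 elements -> [10, 24, 16, 20, -10, 31]
Insert 16: shifted 1 elements -> [10, 16, 24, 20, -10, 31]
Insert 20: shifted 1 elements -> [10, 16, 20, 24, -10, 31]
Insert -10: shifted 4 elements -> [-10, 10, 16, 20, 24, 31]
Insert 31: shifted 0 elements -> [-10, 10, 16, 20, 24, 31]


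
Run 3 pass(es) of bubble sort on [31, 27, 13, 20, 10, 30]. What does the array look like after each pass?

After pass 1: [27, 13, 20, 10, 30, 31] (5 swaps)
After pass 2: [13, 20, 10, 27, 30, 31] (3 swaps)
After pass 3: [13, 10, 20, 27, 30, 31] (1 swaps)
Total swaps: 9


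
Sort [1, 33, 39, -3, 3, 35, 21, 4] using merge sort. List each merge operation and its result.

Divide and conquer:
  Merge [1] + [33] -> [1, 33]
  Merge [39] + [-3] -> [-3, 39]
  Merge [1, 33] + [-3, 39] -> [-3, 1, 33, 39]
  Merge [3] + [35] -> [3, 35]
  Merge [21] + [4] -> [4, 21]
  Merge [3, 35] + [4, 21] -> [3, 4, 21, 35]
  Merge [-3, 1, 33, 39] + [3, 4, 21, 35] -> [-3, 1, 3, 4, 21, 33, 35, 39]


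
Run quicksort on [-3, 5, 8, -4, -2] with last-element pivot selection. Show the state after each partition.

Partition 1: pivot=-2 at index 2 -> [-3, -4, -2, 5, 8]
Partition 2: pivot=-4 at index 0 -> [-4, -3, -2, 5, 8]
Partition 3: pivot=8 at index 4 -> [-4, -3, -2, 5, 8]


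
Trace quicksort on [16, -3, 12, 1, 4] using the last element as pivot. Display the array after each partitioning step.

Partition 1: pivot=4 at index 2 -> [-3, 1, 4, 16, 12]
Partition 2: pivot=1 at index 1 -> [-3, 1, 4, 16, 12]
Partition 3: pivot=12 at index 3 -> [-3, 1, 4, 12, 16]


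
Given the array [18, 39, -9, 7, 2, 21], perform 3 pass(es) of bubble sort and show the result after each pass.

After pass 1: [18, -9, 7, 2, 21, 39] (4 swaps)
After pass 2: [-9, 7, 2, 18, 21, 39] (3 swaps)
After pass 3: [-9, 2, 7, 18, 21, 39] (1 swaps)
Total swaps: 8


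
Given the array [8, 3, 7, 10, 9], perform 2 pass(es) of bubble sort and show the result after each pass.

After pass 1: [3, 7, 8, 9, 10] (3 swaps)
After pass 2: [3, 7, 8, 9, 10] (0 swaps)
Total swaps: 3


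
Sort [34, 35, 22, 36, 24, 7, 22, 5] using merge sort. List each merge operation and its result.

Divide and conquer:
  Merge [34] + [35] -> [34, 35]
  Merge [22] + [36] -> [22, 36]
  Merge [34, 35] + [22, 36] -> [22, 34, 35, 36]
  Merge [24] + [7] -> [7, 24]
  Merge [22] + [5] -> [5, 22]
  Merge [7, 24] + [5, 22] -> [5, 7, 22, 24]
  Merge [22, 34, 35, 36] + [5, 7, 22, 24] -> [5, 7, 22, 22, 24, 34, 35, 36]


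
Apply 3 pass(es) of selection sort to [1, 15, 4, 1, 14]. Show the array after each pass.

Pass 1: Select minimum 1 at index 0, swap -> [1, 15, 4, 1, 14]
Pass 2: Select minimum 1 at index 3, swap -> [1, 1, 4, 15, 14]
Pass 3: Select minimum 4 at index 2, swap -> [1, 1, 4, 15, 14]


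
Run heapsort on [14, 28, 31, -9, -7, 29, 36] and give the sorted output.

Build heap: [36, 28, 31, -9, -7, 29, 14]
Extract 36: [31, 28, 29, -9, -7, 14, 36]
Extract 31: [29, 28, 14, -9, -7, 31, 36]
Extract 29: [28, -7, 14, -9, 29, 31, 36]
Extract 28: [14, -7, -9, 28, 29, 31, 36]
Extract 14: [-7, -9, 14, 28, 29, 31, 36]
Extract -7: [-9, -7, 14, 28, 29, 31, 36]


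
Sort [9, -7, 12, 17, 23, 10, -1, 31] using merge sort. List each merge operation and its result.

Divide and conquer:
  Merge [9] + [-7] -> [-7, 9]
  Merge [12] + [17] -> [12, 17]
  Merge [-7, 9] + [12, 17] -> [-7, 9, 12, 17]
  Merge [23] + [10] -> [10, 23]
  Merge [-1] + [31] -> [-1, 31]
  Merge [10, 23] + [-1, 31] -> [-1, 10, 23, 31]
  Merge [-7, 9, 12, 17] + [-1, 10, 23, 31] -> [-7, -1, 9, 10, 12, 17, 23, 31]


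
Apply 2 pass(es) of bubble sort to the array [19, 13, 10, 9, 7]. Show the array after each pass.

After pass 1: [13, 10, 9, 7, 19] (4 swaps)
After pass 2: [10, 9, 7, 13, 19] (3 swaps)
Total swaps: 7


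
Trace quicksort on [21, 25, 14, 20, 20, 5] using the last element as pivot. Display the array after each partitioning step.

Partition 1: pivot=5 at index 0 -> [5, 25, 14, 20, 20, 21]
Partition 2: pivot=21 at index 4 -> [5, 14, 20, 20, 21, 25]
Partition 3: pivot=20 at index 3 -> [5, 14, 20, 20, 21, 25]
Partition 4: pivot=20 at index 2 -> [5, 14, 20, 20, 21, 25]


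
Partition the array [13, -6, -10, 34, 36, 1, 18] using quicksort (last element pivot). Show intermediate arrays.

Partition 1: pivot=18 at index 4 -> [13, -6, -10, 1, 18, 34, 36]
Partition 2: pivot=1 at index 2 -> [-6, -10, 1, 13, 18, 34, 36]
Partition 3: pivot=-10 at index 0 -> [-10, -6, 1, 13, 18, 34, 36]
Partition 4: pivot=36 at index 6 -> [-10, -6, 1, 13, 18, 34, 36]


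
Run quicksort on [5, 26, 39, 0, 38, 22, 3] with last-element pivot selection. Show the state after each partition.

Partition 1: pivot=3 at index 1 -> [0, 3, 39, 5, 38, 22, 26]
Partition 2: pivot=26 at index 4 -> [0, 3, 5, 22, 26, 39, 38]
Partition 3: pivot=22 at index 3 -> [0, 3, 5, 22, 26, 39, 38]
Partition 4: pivot=38 at index 5 -> [0, 3, 5, 22, 26, 38, 39]


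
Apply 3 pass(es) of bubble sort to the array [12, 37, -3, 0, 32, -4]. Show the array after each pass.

After pass 1: [12, -3, 0, 32, -4, 37] (4 swaps)
After pass 2: [-3, 0, 12, -4, 32, 37] (3 swaps)
After pass 3: [-3, 0, -4, 12, 32, 37] (1 swaps)
Total swaps: 8


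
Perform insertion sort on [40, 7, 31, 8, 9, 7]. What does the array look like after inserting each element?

First element 40 is already 'sorted'
Insert 7: shifted 1 elements -> [7, 40, 31, 8, 9, 7]
Insert 31: shifted 1 elements -> [7, 31, 40, 8, 9, 7]
Insert 8: shifted 2 elements -> [7, 8, 31, 40, 9, 7]
Insert 9: shifted 2 elements -> [7, 8, 9, 31, 40, 7]
Insert 7: shifted 4 elements -> [7, 7, 8, 9, 31, 40]


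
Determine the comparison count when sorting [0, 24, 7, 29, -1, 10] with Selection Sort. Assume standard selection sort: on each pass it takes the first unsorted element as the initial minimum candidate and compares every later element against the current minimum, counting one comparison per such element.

Pass 1: scan indices 1..5 for the minimum = 5 comparison(s); min is -1, place at index 0 -> [-1, 24, 7, 29, 0, 10]
Pass 2: scan indices 2..5 for the minimum = 4 comparison(s); min is 0, place at index 1 -> [-1, 0, 7, 29, 24, 10]
Pass 3: scan indices 3..5 for the minimum = 3 comparison(s); min is 7, place at index 2 -> [-1, 0, 7, 29, 24, 10]
Pass 4: scan indices 4..5 for the minimum = 2 comparison(s); min is 10, place at index 3 -> [-1, 0, 7, 10, 24, 29]
Pass 5: scan indices 5..5 for the minimum = 1 comparison(s); min is 24, place at index 4 -> [-1, 0, 7, 10, 24, 29]
Selection sort always scans the whole unsorted suffix, so the count is (n-1) + (n-2) + ... + 1 = n(n-1)/2 = 6*5/2 = 15 regardless of the input order.
Total comparisons: 5 + 4 + 3 + 2 + 1 = 15


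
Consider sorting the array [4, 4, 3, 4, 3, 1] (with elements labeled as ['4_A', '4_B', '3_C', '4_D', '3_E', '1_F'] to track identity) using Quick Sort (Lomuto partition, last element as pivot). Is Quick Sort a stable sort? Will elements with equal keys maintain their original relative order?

Trace Quick Sort on the labeled array (the key is the number; the letter only tracks identity):
  Partition indices 0..5 around pivot 1_F -> [1_F, 4_B, 3_C, 4_D, 3_E, 4_A]
  Partition indices 1..5 around pivot 4_A -> [1_F, 4_B, 3_C, 4_D, 3_E, 4_A]
  Partition indices 1..4 around pivot 3_E -> [1_F, 3_C, 3_E, 4_D, 4_B, 4_A]
  Partition indices 3..4 around pivot 4_B -> [1_F, 3_C, 3_E, 4_D, 4_B, 4_A]
Final order: [1_F, 3_C, 3_E, 4_D, 4_B, 4_A]
Equal keys:
  value 3: originally 3_C, 3_E; after sorting 3_C, 3_E -> order preserved
  value 4: originally 4_A, 4_B, 4_D; after sorting 4_D, 4_B, 4_A -> order changed
Equal keys were reordered, so Quick Sort is not stable: partition swaps elements across long distances and can reorder equal keys. (One such input is enough; an unstable sort may happen to preserve order on other inputs, but it gives no guarantee.)
Answer: Not stable


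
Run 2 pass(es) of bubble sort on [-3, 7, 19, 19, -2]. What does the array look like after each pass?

After pass 1: [-3, 7, 19, -2, 19] (1 swaps)
After pass 2: [-3, 7, -2, 19, 19] (1 swaps)
Total swaps: 2


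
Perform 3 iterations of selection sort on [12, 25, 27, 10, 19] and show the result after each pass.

Pass 1: Select minimum 10 at index 3, swap -> [10, 25, 27, 12, 19]
Pass 2: Select minimum 12 at index 3, swap -> [10, 12, 27, 25, 19]
Pass 3: Select minimum 19 at index 4, swap -> [10, 12, 19, 25, 27]


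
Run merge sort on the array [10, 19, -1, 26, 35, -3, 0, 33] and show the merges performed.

Divide and conquer:
  Merge [10] + [19] -> [10, 19]
  Merge [-1] + [26] -> [-1, 26]
  Merge [10, 19] + [-1, 26] -> [-1, 10, 19, 26]
  Merge [35] + [-3] -> [-3, 35]
  Merge [0] + [33] -> [0, 33]
  Merge [-3, 35] + [0, 33] -> [-3, 0, 33, 35]
  Merge [-1, 10, 19, 26] + [-3, 0, 33, 35] -> [-3, -1, 0, 10, 19, 26, 33, 35]


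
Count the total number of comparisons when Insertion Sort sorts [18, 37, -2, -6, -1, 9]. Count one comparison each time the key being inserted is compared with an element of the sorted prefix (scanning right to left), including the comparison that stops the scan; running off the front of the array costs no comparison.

Insert 37: 18 <= 37 (stop) = 1 comparison(s) -> [18, 37, -2, -6, -1, 9]
Insert -2: 37 > -2 (shift), 18 > -2 (shift), reached front = 2 comparison(s) -> [-2, 18, 37, -6, -1, 9]
Insert -6: 37 > -6 (shift), 18 > -6 (shift), -2 > -6 (shift), reached front = 3 comparison(s) -> [-6, -2, 18, 37, -1, 9]
Insert -1: 37 > -1 (shift), 18 > -1 (shift), -2 <= -1 (stop) = 3 comparison(s) -> [-6, -2, -1, 18, 37, 9]
Insert 9: 37 > 9 (shift), 18 > 9 (shift), -1 <= 9 (stop) = 3 comparison(s) -> [-6, -2, -1, 9, 18, 37]
Total comparisons: 1 + 2 + 3 + 3 + 3 = 12


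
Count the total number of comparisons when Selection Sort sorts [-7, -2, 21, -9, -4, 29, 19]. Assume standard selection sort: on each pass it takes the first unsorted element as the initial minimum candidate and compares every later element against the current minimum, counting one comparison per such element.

Pass 1: scan indices 1..6 for the minimum = 6 comparison(s); min is -9, place at index 0 -> [-9, -2, 21, -7, -4, 29, 19]
Pass 2: scan indices 2..6 for the minimum = 5 comparison(s); min is -7, place at index 1 -> [-9, -7, 21, -2, -4, 29, 19]
Pass 3: scan indices 3..6 for the minimum = 4 comparison(s); min is -4, place at index 2 -> [-9, -7, -4, -2, 21, 29, 19]
Pass 4: scan indices 4..6 for the minimum = 3 comparison(s); min is -2, place at index 3 -> [-9, -7, -4, -2, 21, 29, 19]
Pass 5: scan indices 5..6 for the minimum = 2 comparison(s); min is 19, place at index 4 -> [-9, -7, -4, -2, 19, 29, 21]
Pass 6: scan indices 6..6 for the minimum = 1 comparison(s); min is 21, place at index 5 -> [-9, -7, -4, -2, 19, 21, 29]
Selection sort always scans the whole unsorted suffix, so the count is (n-1) + (n-2) + ... + 1 = n(n-1)/2 = 7*6/2 = 21 regardless of the input order.
Total comparisons: 6 + 5 + 4 + 3 + 2 + 1 = 21


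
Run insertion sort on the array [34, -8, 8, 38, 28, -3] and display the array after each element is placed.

First element 34 is already 'sorted'
Insert -8: shifted 1 elements -> [-8, 34, 8, 38, 28, -3]
Insert 8: shifted 1 elements -> [-8, 8, 34, 38, 28, -3]
Insert 38: shifted 0 elements -> [-8, 8, 34, 38, 28, -3]
Insert 28: shifted 2 elements -> [-8, 8, 28, 34, 38, -3]
Insert -3: shifted 4 elements -> [-8, -3, 8, 28, 34, 38]


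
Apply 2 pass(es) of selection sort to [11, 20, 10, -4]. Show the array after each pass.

Pass 1: Select minimum -4 at index 3, swap -> [-4, 20, 10, 11]
Pass 2: Select minimum 10 at index 2, swap -> [-4, 10, 20, 11]


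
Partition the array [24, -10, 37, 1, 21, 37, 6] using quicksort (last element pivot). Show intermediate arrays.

Partition 1: pivot=6 at index 2 -> [-10, 1, 6, 24, 21, 37, 37]
Partition 2: pivot=1 at index 1 -> [-10, 1, 6, 24, 21, 37, 37]
Partition 3: pivot=37 at index 6 -> [-10, 1, 6, 24, 21, 37, 37]
Partition 4: pivot=37 at index 5 -> [-10, 1, 6, 24, 21, 37, 37]
Partition 5: pivot=21 at index 3 -> [-10, 1, 6, 21, 24, 37, 37]


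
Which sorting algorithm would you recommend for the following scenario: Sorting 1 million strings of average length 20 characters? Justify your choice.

Best choice: MSD radix sort or Mergesort
Reason: MSD radix sort is a non-comparison sort that buckets the strings by successive character positions, running in time proportional to the total number of characters examined rather than O(n log n) string comparisons; mergesort is a stable O(n log n)-comparison alternative that works for arbitrary variable-length keys


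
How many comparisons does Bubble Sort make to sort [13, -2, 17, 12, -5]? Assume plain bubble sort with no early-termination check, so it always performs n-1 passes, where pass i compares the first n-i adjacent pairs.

Pass 1: compare adjacent pairs (0,1)..(3,4) = 4 comparison(s), 3 swap(s) -> [-2, 13, 12, -5, 17]
Pass 2: compare adjacent pairs (0,1)..(2,3) = 3 comparison(s), 2 swap(s) -> [-2, 12, -5, 13, 17]
Pass 3: compare adjacent pairs (0,1)..(1,2) = 2 comparison(s), 1 swap(s) -> [-2, -5, 12, 13, 17]
Pass 4: compare adjacent pairs (0,1)..(0,1) = 1 comparison(s), 1 swap(s) -> [-5, -2, 12, 13, 17]
Total comparisons: 4 + 3 + 2 + 1 = 10


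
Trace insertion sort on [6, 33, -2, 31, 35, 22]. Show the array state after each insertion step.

First element 6 is already 'sorted'
Insert 33: shifted 0 elements -> [6, 33, -2, 31, 35, 22]
Insert -2: shifted 2 elements -> [-2, 6, 33, 31, 35, 22]
Insert 31: shifted 1 elements -> [-2, 6, 31, 33, 35, 22]
Insert 35: shifted 0 elements -> [-2, 6, 31, 33, 35, 22]
Insert 22: shifted 3 elements -> [-2, 6, 22, 31, 33, 35]


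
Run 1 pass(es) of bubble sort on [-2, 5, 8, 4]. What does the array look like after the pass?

After pass 1: [-2, 5, 4, 8] (1 swaps)
Total swaps: 1


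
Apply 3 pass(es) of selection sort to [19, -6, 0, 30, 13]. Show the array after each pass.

Pass 1: Select minimum -6 at index 1, swap -> [-6, 19, 0, 30, 13]
Pass 2: Select minimum 0 at index 2, swap -> [-6, 0, 19, 30, 13]
Pass 3: Select minimum 13 at index 4, swap -> [-6, 0, 13, 30, 19]


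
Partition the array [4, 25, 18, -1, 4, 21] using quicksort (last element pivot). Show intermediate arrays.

Partition 1: pivot=21 at index 4 -> [4, 18, -1, 4, 21, 25]
Partition 2: pivot=4 at index 2 -> [4, -1, 4, 18, 21, 25]
Partition 3: pivot=-1 at index 0 -> [-1, 4, 4, 18, 21, 25]


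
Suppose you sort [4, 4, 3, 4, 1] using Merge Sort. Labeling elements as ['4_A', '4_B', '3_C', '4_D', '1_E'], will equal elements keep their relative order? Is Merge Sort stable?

Trace Merge Sort on the labeled array (the key is the number; the letter only tracks identity):
  Merge [4_A] + [4_B] -> [4_A, 4_B]
  Merge [4_D] + [1_E] -> [1_E, 4_D]
  Merge [3_C] + [1_E, 4_D] -> [1_E, 3_C, 4_D]
  Merge [4_A, 4_B] + [1_E, 3_C, 4_D] -> [1_E, 3_C, 4_A, 4_B, 4_D]
Final order: [1_E, 3_C, 4_A, 4_B, 4_D]
Equal keys:
  value 4: originally 4_A, 4_B, 4_D; after sorting 4_A, 4_B, 4_D -> order preserved
All equal keys kept their original relative order. Merge Sort is stable: when the heads of the two halves are equal the merge takes from the left half first.
Answer: Stable


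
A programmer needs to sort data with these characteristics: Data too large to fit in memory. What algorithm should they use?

Best choice: External merge sort
Reason: Minimizes disk I/O by sequential reads/writes


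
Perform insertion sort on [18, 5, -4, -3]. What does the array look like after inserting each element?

First element 18 is already 'sorted'
Insert 5: shifted 1 elements -> [5, 18, -4, -3]
Insert -4: shifted 2 elements -> [-4, 5, 18, -3]
Insert -3: shifted 2 elements -> [-4, -3, 5, 18]


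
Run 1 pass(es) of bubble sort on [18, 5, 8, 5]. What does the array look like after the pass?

After pass 1: [5, 8, 5, 18] (3 swaps)
Total swaps: 3


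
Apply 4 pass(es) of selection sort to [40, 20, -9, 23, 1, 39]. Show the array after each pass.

Pass 1: Select minimum -9 at index 2, swap -> [-9, 20, 40, 23, 1, 39]
Pass 2: Select minimum 1 at index 4, swap -> [-9, 1, 40, 23, 20, 39]
Pass 3: Select minimum 20 at index 4, swap -> [-9, 1, 20, 23, 40, 39]
Pass 4: Select minimum 23 at index 3, swap -> [-9, 1, 20, 23, 40, 39]


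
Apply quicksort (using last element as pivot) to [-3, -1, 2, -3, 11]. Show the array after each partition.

Partition 1: pivot=11 at index 4 -> [-3, -1, 2, -3, 11]
Partition 2: pivot=-3 at index 1 -> [-3, -3, 2, -1, 11]
Partition 3: pivot=-1 at index 2 -> [-3, -3, -1, 2, 11]


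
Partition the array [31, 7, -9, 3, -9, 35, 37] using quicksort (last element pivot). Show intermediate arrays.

Partition 1: pivot=37 at index 6 -> [31, 7, -9, 3, -9, 35, 37]
Partition 2: pivot=35 at index 5 -> [31, 7, -9, 3, -9, 35, 37]
Partition 3: pivot=-9 at index 1 -> [-9, -9, 31, 3, 7, 35, 37]
Partition 4: pivot=7 at index 3 -> [-9, -9, 3, 7, 31, 35, 37]


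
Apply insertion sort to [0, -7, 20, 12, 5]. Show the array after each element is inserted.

First element 0 is already 'sorted'
Insert -7: shifted 1 elements -> [-7, 0, 20, 12, 5]
Insert 20: shifted 0 elements -> [-7, 0, 20, 12, 5]
Insert 12: shifted 1 elements -> [-7, 0, 12, 20, 5]
Insert 5: shifted 2 elements -> [-7, 0, 5, 12, 20]


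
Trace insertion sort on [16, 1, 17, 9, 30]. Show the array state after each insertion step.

First element 16 is already 'sorted'
Insert 1: shifted 1 elements -> [1, 16, 17, 9, 30]
Insert 17: shifted 0 elements -> [1, 16, 17, 9, 30]
Insert 9: shifted 2 elements -> [1, 9, 16, 17, 30]
Insert 30: shifted 0 elements -> [1, 9, 16, 17, 30]


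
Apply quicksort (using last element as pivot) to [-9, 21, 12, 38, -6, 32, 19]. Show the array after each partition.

Partition 1: pivot=19 at index 3 -> [-9, 12, -6, 19, 21, 32, 38]
Partition 2: pivot=-6 at index 1 -> [-9, -6, 12, 19, 21, 32, 38]
Partition 3: pivot=38 at index 6 -> [-9, -6, 12, 19, 21, 32, 38]
Partition 4: pivot=32 at index 5 -> [-9, -6, 12, 19, 21, 32, 38]


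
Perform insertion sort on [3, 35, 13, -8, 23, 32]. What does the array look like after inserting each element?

First element 3 is already 'sorted'
Insert 35: shifted 0 elements -> [3, 35, 13, -8, 23, 32]
Insert 13: shifted 1 elements -> [3, 13, 35, -8, 23, 32]
Insert -8: shifted 3 elements -> [-8, 3, 13, 35, 23, 32]
Insert 23: shifted 1 elements -> [-8, 3, 13, 23, 35, 32]
Insert 32: shifted 1 elements -> [-8, 3, 13, 23, 32, 35]


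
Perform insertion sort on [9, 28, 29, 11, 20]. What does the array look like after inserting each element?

First element 9 is already 'sorted'
Insert 28: shifted 0 elements -> [9, 28, 29, 11, 20]
Insert 29: shifted 0 elements -> [9, 28, 29, 11, 20]
Insert 11: shifted 2 elements -> [9, 11, 28, 29, 20]
Insert 20: shifted 2 elements -> [9, 11, 20, 28, 29]


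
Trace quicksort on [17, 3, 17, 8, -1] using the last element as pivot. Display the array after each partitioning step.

Partition 1: pivot=-1 at index 0 -> [-1, 3, 17, 8, 17]
Partition 2: pivot=17 at index 4 -> [-1, 3, 17, 8, 17]
Partition 3: pivot=8 at index 2 -> [-1, 3, 8, 17, 17]


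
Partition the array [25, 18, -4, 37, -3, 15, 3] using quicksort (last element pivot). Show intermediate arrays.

Partition 1: pivot=3 at index 2 -> [-4, -3, 3, 37, 18, 15, 25]
Partition 2: pivot=-3 at index 1 -> [-4, -3, 3, 37, 18, 15, 25]
Partition 3: pivot=25 at index 5 -> [-4, -3, 3, 18, 15, 25, 37]
Partition 4: pivot=15 at index 3 -> [-4, -3, 3, 15, 18, 25, 37]


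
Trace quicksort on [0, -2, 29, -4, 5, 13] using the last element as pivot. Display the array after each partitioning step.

Partition 1: pivot=13 at index 4 -> [0, -2, -4, 5, 13, 29]
Partition 2: pivot=5 at index 3 -> [0, -2, -4, 5, 13, 29]
Partition 3: pivot=-4 at index 0 -> [-4, -2, 0, 5, 13, 29]
Partition 4: pivot=0 at index 2 -> [-4, -2, 0, 5, 13, 29]


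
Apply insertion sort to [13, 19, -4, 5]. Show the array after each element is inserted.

First element 13 is already 'sorted'
Insert 19: shifted 0 elements -> [13, 19, -4, 5]
Insert -4: shifted 2 elements -> [-4, 13, 19, 5]
Insert 5: shifted 2 elements -> [-4, 5, 13, 19]


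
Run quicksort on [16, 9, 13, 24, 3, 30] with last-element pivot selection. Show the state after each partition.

Partition 1: pivot=30 at index 5 -> [16, 9, 13, 24, 3, 30]
Partition 2: pivot=3 at index 0 -> [3, 9, 13, 24, 16, 30]
Partition 3: pivot=16 at index 3 -> [3, 9, 13, 16, 24, 30]
Partition 4: pivot=13 at index 2 -> [3, 9, 13, 16, 24, 30]


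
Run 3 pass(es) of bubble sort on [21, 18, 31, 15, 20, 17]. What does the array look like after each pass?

After pass 1: [18, 21, 15, 20, 17, 31] (4 swaps)
After pass 2: [18, 15, 20, 17, 21, 31] (3 swaps)
After pass 3: [15, 18, 17, 20, 21, 31] (2 swaps)
Total swaps: 9


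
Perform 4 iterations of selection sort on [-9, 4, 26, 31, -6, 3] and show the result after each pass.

Pass 1: Select minimum -9 at index 0, swap -> [-9, 4, 26, 31, -6, 3]
Pass 2: Select minimum -6 at index 4, swap -> [-9, -6, 26, 31, 4, 3]
Pass 3: Select minimum 3 at index 5, swap -> [-9, -6, 3, 31, 4, 26]
Pass 4: Select minimum 4 at index 4, swap -> [-9, -6, 3, 4, 31, 26]


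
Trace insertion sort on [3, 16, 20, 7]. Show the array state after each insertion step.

First element 3 is already 'sorted'
Insert 16: shifted 0 elements -> [3, 16, 20, 7]
Insert 20: shifted 0 elements -> [3, 16, 20, 7]
Insert 7: shifted 2 elements -> [3, 7, 16, 20]


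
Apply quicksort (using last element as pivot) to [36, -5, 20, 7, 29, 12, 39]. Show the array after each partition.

Partition 1: pivot=39 at index 6 -> [36, -5, 20, 7, 29, 12, 39]
Partition 2: pivot=12 at index 2 -> [-5, 7, 12, 36, 29, 20, 39]
Partition 3: pivot=7 at index 1 -> [-5, 7, 12, 36, 29, 20, 39]
Partition 4: pivot=20 at index 3 -> [-5, 7, 12, 20, 29, 36, 39]
Partition 5: pivot=36 at index 5 -> [-5, 7, 12, 20, 29, 36, 39]


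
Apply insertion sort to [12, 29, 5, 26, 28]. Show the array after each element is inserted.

First element 12 is already 'sorted'
Insert 29: shifted 0 elements -> [12, 29, 5, 26, 28]
Insert 5: shifted 2 elements -> [5, 12, 29, 26, 28]
Insert 26: shifted 1 elements -> [5, 12, 26, 29, 28]
Insert 28: shifted 1 elements -> [5, 12, 26, 28, 29]


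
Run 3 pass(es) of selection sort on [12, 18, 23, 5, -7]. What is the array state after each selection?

Pass 1: Select minimum -7 at index 4, swap -> [-7, 18, 23, 5, 12]
Pass 2: Select minimum 5 at index 3, swap -> [-7, 5, 23, 18, 12]
Pass 3: Select minimum 12 at index 4, swap -> [-7, 5, 12, 18, 23]


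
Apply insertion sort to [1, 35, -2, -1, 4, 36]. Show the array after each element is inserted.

First element 1 is already 'sorted'
Insert 35: shifted 0 elements -> [1, 35, -2, -1, 4, 36]
Insert -2: shifted 2 elements -> [-2, 1, 35, -1, 4, 36]
Insert -1: shifted 2 elements -> [-2, -1, 1, 35, 4, 36]
Insert 4: shifted 1 elements -> [-2, -1, 1, 4, 35, 36]
Insert 36: shifted 0 elements -> [-2, -1, 1, 4, 35, 36]


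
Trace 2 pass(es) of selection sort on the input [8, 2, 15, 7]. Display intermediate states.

Pass 1: Select minimum 2 at index 1, swap -> [2, 8, 15, 7]
Pass 2: Select minimum 7 at index 3, swap -> [2, 7, 15, 8]


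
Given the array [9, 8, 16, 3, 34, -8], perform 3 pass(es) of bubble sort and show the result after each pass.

After pass 1: [8, 9, 3, 16, -8, 34] (3 swaps)
After pass 2: [8, 3, 9, -8, 16, 34] (2 swaps)
After pass 3: [3, 8, -8, 9, 16, 34] (2 swaps)
Total swaps: 7


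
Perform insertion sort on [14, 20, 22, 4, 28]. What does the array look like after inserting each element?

First element 14 is already 'sorted'
Insert 20: shifted 0 elements -> [14, 20, 22, 4, 28]
Insert 22: shifted 0 elements -> [14, 20, 22, 4, 28]
Insert 4: shifted 3 elements -> [4, 14, 20, 22, 28]
Insert 28: shifted 0 elements -> [4, 14, 20, 22, 28]


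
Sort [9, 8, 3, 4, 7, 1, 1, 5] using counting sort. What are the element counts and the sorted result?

Count array: [0, 2, 0, 1, 1, 1, 0, 1, 1, 1]
(count[i] = number of elements equal to i)
Cumulative count: [0, 2, 2, 3, 4, 5, 5, 6, 7, 8]
Sorted: [1, 1, 3, 4, 5, 7, 8, 9]


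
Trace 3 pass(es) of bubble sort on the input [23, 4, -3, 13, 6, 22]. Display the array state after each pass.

After pass 1: [4, -3, 13, 6, 22, 23] (5 swaps)
After pass 2: [-3, 4, 6, 13, 22, 23] (2 swaps)
After pass 3: [-3, 4, 6, 13, 22, 23] (0 swaps)
Total swaps: 7


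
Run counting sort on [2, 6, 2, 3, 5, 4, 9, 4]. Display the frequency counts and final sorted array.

Count array: [0, 0, 2, 1, 2, 1, 1, 0, 0, 1]
(count[i] = number of elements equal to i)
Cumulative count: [0, 0, 2, 3, 5, 6, 7, 7, 7, 8]
Sorted: [2, 2, 3, 4, 4, 5, 6, 9]


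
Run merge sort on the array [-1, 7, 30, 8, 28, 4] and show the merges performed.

Divide and conquer:
  Merge [7] + [30] -> [7, 30]
  Merge [-1] + [7, 30] -> [-1, 7, 30]
  Merge [28] + [4] -> [4, 28]
  Merge [8] + [4, 28] -> [4, 8, 28]
  Merge [-1, 7, 30] + [4, 8, 28] -> [-1, 4, 7, 8, 28, 30]


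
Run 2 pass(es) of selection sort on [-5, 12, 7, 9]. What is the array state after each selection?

Pass 1: Select minimum -5 at index 0, swap -> [-5, 12, 7, 9]
Pass 2: Select minimum 7 at index 2, swap -> [-5, 7, 12, 9]


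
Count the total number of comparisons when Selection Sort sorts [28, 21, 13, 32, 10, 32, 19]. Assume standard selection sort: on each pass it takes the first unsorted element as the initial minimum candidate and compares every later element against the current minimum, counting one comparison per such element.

Pass 1: scan indices 1..6 for the minimum = 6 comparison(s); min is 10, place at index 0 -> [10, 21, 13, 32, 28, 32, 19]
Pass 2: scan indices 2..6 for the minimum = 5 comparison(s); min is 13, place at index 1 -> [10, 13, 21, 32, 28, 32, 19]
Pass 3: scan indices 3..6 for the minimum = 4 comparison(s); min is 19, place at index 2 -> [10, 13, 19, 32, 28, 32, 21]
Pass 4: scan indices 4..6 for the minimum = 3 comparison(s); min is 21, place at index 3 -> [10, 13, 19, 21, 28, 32, 32]
Pass 5: scan indices 5..6 for the minimum = 2 comparison(s); min is 28, place at index 4 -> [10, 13, 19, 21, 28, 32, 32]
Pass 6: scan indices 6..6 for the minimum = 1 comparison(s); min is 32, place at index 5 -> [10, 13, 19, 21, 28, 32, 32]
Selection sort always scans the whole unsorted suffix, so the count is (n-1) + (n-2) + ... + 1 = n(n-1)/2 = 7*6/2 = 21 regardless of the input order.
Total comparisons: 6 + 5 + 4 + 3 + 2 + 1 = 21


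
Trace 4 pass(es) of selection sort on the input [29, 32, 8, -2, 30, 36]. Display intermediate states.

Pass 1: Select minimum -2 at index 3, swap -> [-2, 32, 8, 29, 30, 36]
Pass 2: Select minimum 8 at index 2, swap -> [-2, 8, 32, 29, 30, 36]
Pass 3: Select minimum 29 at index 3, swap -> [-2, 8, 29, 32, 30, 36]
Pass 4: Select minimum 30 at index 4, swap -> [-2, 8, 29, 30, 32, 36]


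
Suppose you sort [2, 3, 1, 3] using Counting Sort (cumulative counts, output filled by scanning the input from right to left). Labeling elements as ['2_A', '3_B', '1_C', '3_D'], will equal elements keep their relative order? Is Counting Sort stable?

Trace Counting Sort on the labeled array (the key is the number; the letter only tracks identity):
  Counts for values 0..3: [0, 1, 1, 2]
  Cumulative counts: [0, 1, 2, 4]
  Scan right to left: place 3_D at output index 3
  Scan right to left: place 1_C at output index 0
  Scan right to left: place 3_B at output index 2
  Scan right to left: place 2_A at output index 1
  Output: [1_C, 2_A, 3_B, 3_D]
Equal keys:
  value 3: originally 3_B, 3_D; after sorting 3_B, 3_D -> order preserved
All equal keys kept their original relative order. Counting Sort is stable: scanning the input right to left with decreasing cumulative counts places later duplicates at later output positions.
Answer: Stable
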